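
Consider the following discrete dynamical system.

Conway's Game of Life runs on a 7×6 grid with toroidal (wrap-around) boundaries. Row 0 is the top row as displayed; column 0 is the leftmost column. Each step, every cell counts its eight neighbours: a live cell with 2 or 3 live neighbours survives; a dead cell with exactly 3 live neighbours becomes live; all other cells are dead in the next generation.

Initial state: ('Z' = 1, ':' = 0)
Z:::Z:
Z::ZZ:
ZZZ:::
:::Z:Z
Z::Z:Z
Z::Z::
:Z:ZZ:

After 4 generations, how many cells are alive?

1

0) Z:::Z:
Z::ZZ:
ZZZ:::
:::Z:Z
Z::Z:Z
Z::Z::
:Z:ZZ:
1) ZZZ:::
Z:ZZZ:
ZZZ:::
:::Z:Z
Z:ZZ:Z
ZZ:Z::
ZZZZZ:
2) ::::::
::::::
Z:::::
:::Z:Z
:::Z:Z
::::::
::::Z:
3) ::::::
::::::
::::::
Z::::Z
::::::
::::Z:
::::::
4) ::::::
::::::
::::::
::::::
:::::Z
::::::
::::::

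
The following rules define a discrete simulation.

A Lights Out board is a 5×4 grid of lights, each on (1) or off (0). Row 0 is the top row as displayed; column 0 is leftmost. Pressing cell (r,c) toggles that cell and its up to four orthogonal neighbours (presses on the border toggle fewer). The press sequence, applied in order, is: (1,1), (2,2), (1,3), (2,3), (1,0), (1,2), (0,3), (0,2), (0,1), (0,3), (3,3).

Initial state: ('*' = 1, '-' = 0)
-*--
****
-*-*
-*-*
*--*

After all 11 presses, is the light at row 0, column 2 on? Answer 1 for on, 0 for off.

step 0: -*--
****
-*-*
-*-*
*--*
step 1: ----
---*
---*
-*-*
*--*
step 2: ----
--**
-**-
-***
*--*
step 3: ---*
----
-***
-***
*--*
step 4: ---*
---*
-*--
-**-
*--*
step 5: *--*
**-*
**--
-**-
*--*
step 6: *-**
*-*-
***-
-**-
*--*
step 7: *---
*-**
***-
-**-
*--*
step 8: ****
*--*
***-
-**-
*--*
step 9: ---*
**-*
***-
-**-
*--*
step 10: --*-
**--
***-
-**-
*--*
step 11: --*-
**--
****
-*-*
*---

1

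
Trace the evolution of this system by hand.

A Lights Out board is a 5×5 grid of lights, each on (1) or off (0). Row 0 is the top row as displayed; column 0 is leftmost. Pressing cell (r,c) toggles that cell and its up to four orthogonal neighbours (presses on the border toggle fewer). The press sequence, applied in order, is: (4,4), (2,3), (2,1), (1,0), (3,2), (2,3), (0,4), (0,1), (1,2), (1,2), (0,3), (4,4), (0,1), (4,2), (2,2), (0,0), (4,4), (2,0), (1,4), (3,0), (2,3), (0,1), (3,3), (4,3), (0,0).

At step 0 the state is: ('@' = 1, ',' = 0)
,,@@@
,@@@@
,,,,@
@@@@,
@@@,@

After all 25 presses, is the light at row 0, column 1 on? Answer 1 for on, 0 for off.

1

t=0: ,,@@@
,@@@@
,,,,@
@@@@,
@@@,@
t=1: ,,@@@
,@@@@
,,,,@
@@@@@
@@@@,
t=2: ,,@@@
,@@,@
,,@@,
@@@,@
@@@@,
t=3: ,,@@@
,,@,@
@@,@,
@,@,@
@@@@,
t=4: @,@@@
@@@,@
,@,@,
@,@,@
@@@@,
t=5: @,@@@
@@@,@
,@@@,
@@,@@
@@,@,
t=6: @,@@@
@@@@@
,@,,@
@@,,@
@@,@,
t=7: @,@,,
@@@@,
,@,,@
@@,,@
@@,@,
t=8: ,@,,,
@,@@,
,@,,@
@@,,@
@@,@,
t=9: ,@@,,
@@,,,
,@@,@
@@,,@
@@,@,
t=10: ,@,,,
@,@@,
,@,,@
@@,,@
@@,@,
t=11: ,@@@@
@,@,,
,@,,@
@@,,@
@@,@,
t=12: ,@@@@
@,@,,
,@,,@
@@,,,
@@,,@
t=13: @,,@@
@@@,,
,@,,@
@@,,,
@@,,@
t=14: @,,@@
@@@,,
,@,,@
@@@,,
@,@@@
t=15: @,,@@
@@,,,
,,@@@
@@,,,
@,@@@
t=16: ,@,@@
,@,,,
,,@@@
@@,,,
@,@@@
t=17: ,@,@@
,@,,,
,,@@@
@@,,@
@,@,,
t=18: ,@,@@
@@,,,
@@@@@
,@,,@
@,@,,
t=19: ,@,@,
@@,@@
@@@@,
,@,,@
@,@,,
t=20: ,@,@,
@@,@@
,@@@,
@,,,@
,,@,,
t=21: ,@,@,
@@,,@
,@,,@
@,,@@
,,@,,
t=22: @,@@,
@,,,@
,@,,@
@,,@@
,,@,,
t=23: @,@@,
@,,,@
,@,@@
@,@,,
,,@@,
t=24: @,@@,
@,,,@
,@,@@
@,@@,
,,,,@
t=25: ,@@@,
,,,,@
,@,@@
@,@@,
,,,,@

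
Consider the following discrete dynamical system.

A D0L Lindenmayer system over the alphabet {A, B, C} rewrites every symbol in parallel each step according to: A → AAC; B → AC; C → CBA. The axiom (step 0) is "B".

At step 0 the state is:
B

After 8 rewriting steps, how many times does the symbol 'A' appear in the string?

1791

[0] B
[1] AC
[2] AACCBA
[3] AACAACCBACBAACAAC
[4] AACAACCBAAACAACCBACBAACAACCBAACAACAACCBAAACAACCBA
[5] AACAACCBAAACAACCBACBAACAACAACAACCBAAACAACCBACBAACAACCBAACA…AACCBAAACAACCBAAACAACCBACBAACAACAACAACCBAAACAACCBACBAACAAC  (len 141)
[6] AACAACCBAAACAACCBACBAACAACAACAACCBAAACAACCBACBAACAACCBAACA…ACBAACAACAACAACCBAAACAACCBACBAACAACCBAACAACAACCBAAACAACCBA  (len 406)
[7] AACAACCBAAACAACCBACBAACAACAACAACCBAAACAACCBACBAACAACCBAACA…AACCBAAACAACCBAAACAACCBACBAACAACAACAACCBAAACAACCBACBAACAAC  (len 1169)
[8] AACAACCBAAACAACCBACBAACAACAACAACCBAAACAACCBACBAACAACCBAACA…ACBAACAACAACAACCBAAACAACCBACBAACAACCBAACAACAACCBAAACAACCBA  (len 3366)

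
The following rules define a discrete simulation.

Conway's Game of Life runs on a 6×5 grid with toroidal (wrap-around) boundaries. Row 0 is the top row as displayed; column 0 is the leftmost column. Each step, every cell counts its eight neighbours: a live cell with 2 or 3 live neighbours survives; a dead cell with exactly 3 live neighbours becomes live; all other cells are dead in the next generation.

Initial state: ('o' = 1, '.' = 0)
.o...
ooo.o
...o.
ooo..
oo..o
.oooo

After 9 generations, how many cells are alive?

step 0: .o...
ooo.o
...o.
ooo..
oo..o
.oooo
step 1: .....
ooooo
...o.
..oo.
.....
...oo
step 2: .o...
ooooo
o....
..oo.
..o.o
.....
step 3: .o.oo
..ooo
o....
.oooo
..o..
.....
step 4: o...o
.oo..
o....
ooooo
.oo..
..oo.
step 5: o...o
.o..o
.....
...oo
.....
o.ooo
step 6: ..o..
....o
o..oo
.....
o.o..
oo.o.
step 7: ooooo
o...o
o..oo
oo.o.
o.o.o
o..oo
step 8: ..o..
.....
..oo.
.....
..o..
.....
step 9: .....
..oo.
.....
..oo.
.....
.....

4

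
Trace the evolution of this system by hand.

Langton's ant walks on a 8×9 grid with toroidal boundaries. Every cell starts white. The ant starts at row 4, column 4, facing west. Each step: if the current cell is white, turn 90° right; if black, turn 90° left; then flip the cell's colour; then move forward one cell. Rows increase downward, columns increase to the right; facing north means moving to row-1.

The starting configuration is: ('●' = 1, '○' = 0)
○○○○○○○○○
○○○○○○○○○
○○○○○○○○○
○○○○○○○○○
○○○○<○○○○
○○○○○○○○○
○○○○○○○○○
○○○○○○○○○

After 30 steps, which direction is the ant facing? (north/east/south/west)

west

k=0  ○○○○○○○○○
○○○○○○○○○
○○○○○○○○○
○○○○○○○○○
○○○○<○○○○
○○○○○○○○○
○○○○○○○○○
○○○○○○○○○
k=1  ○○○○○○○○○
○○○○○○○○○
○○○○○○○○○
○○○○^○○○○
○○○○●○○○○
○○○○○○○○○
○○○○○○○○○
○○○○○○○○○
k=2  ○○○○○○○○○
○○○○○○○○○
○○○○○○○○○
○○○○●>○○○
○○○○●○○○○
○○○○○○○○○
○○○○○○○○○
○○○○○○○○○
k=3  ○○○○○○○○○
○○○○○○○○○
○○○○○○○○○
○○○○●●○○○
○○○○●v○○○
○○○○○○○○○
○○○○○○○○○
○○○○○○○○○
k=4  ○○○○○○○○○
○○○○○○○○○
○○○○○○○○○
○○○○●●○○○
○○○○<●○○○
○○○○○○○○○
○○○○○○○○○
○○○○○○○○○
k=5  ○○○○○○○○○
○○○○○○○○○
○○○○○○○○○
○○○○●●○○○
○○○○○●○○○
○○○○v○○○○
○○○○○○○○○
○○○○○○○○○
k=6  ○○○○○○○○○
○○○○○○○○○
○○○○○○○○○
○○○○●●○○○
○○○○○●○○○
○○○<●○○○○
○○○○○○○○○
○○○○○○○○○
k=7  ○○○○○○○○○
○○○○○○○○○
○○○○○○○○○
○○○○●●○○○
○○○^○●○○○
○○○●●○○○○
○○○○○○○○○
○○○○○○○○○
k=8  ○○○○○○○○○
○○○○○○○○○
○○○○○○○○○
○○○○●●○○○
○○○●>●○○○
○○○●●○○○○
○○○○○○○○○
○○○○○○○○○
k=9  ○○○○○○○○○
○○○○○○○○○
○○○○○○○○○
○○○○●●○○○
○○○●●●○○○
○○○●v○○○○
○○○○○○○○○
○○○○○○○○○
k=10  ○○○○○○○○○
○○○○○○○○○
○○○○○○○○○
○○○○●●○○○
○○○●●●○○○
○○○●○>○○○
○○○○○○○○○
○○○○○○○○○
k=11  ○○○○○○○○○
○○○○○○○○○
○○○○○○○○○
○○○○●●○○○
○○○●●●○○○
○○○●○●○○○
○○○○○v○○○
○○○○○○○○○
k=12  ○○○○○○○○○
○○○○○○○○○
○○○○○○○○○
○○○○●●○○○
○○○●●●○○○
○○○●○●○○○
○○○○<●○○○
○○○○○○○○○
k=13  ○○○○○○○○○
○○○○○○○○○
○○○○○○○○○
○○○○●●○○○
○○○●●●○○○
○○○●^●○○○
○○○○●●○○○
○○○○○○○○○
k=14  ○○○○○○○○○
○○○○○○○○○
○○○○○○○○○
○○○○●●○○○
○○○●●●○○○
○○○●●>○○○
○○○○●●○○○
○○○○○○○○○
k=15  ○○○○○○○○○
○○○○○○○○○
○○○○○○○○○
○○○○●●○○○
○○○●●^○○○
○○○●●○○○○
○○○○●●○○○
○○○○○○○○○
k=16  ○○○○○○○○○
○○○○○○○○○
○○○○○○○○○
○○○○●●○○○
○○○●<○○○○
○○○●●○○○○
○○○○●●○○○
○○○○○○○○○
k=17  ○○○○○○○○○
○○○○○○○○○
○○○○○○○○○
○○○○●●○○○
○○○●○○○○○
○○○●v○○○○
○○○○●●○○○
○○○○○○○○○
k=18  ○○○○○○○○○
○○○○○○○○○
○○○○○○○○○
○○○○●●○○○
○○○●○○○○○
○○○●○>○○○
○○○○●●○○○
○○○○○○○○○
k=19  ○○○○○○○○○
○○○○○○○○○
○○○○○○○○○
○○○○●●○○○
○○○●○○○○○
○○○●○●○○○
○○○○●v○○○
○○○○○○○○○
k=20  ○○○○○○○○○
○○○○○○○○○
○○○○○○○○○
○○○○●●○○○
○○○●○○○○○
○○○●○●○○○
○○○○●○>○○
○○○○○○○○○
k=21  ○○○○○○○○○
○○○○○○○○○
○○○○○○○○○
○○○○●●○○○
○○○●○○○○○
○○○●○●○○○
○○○○●○●○○
○○○○○○v○○
k=22  ○○○○○○○○○
○○○○○○○○○
○○○○○○○○○
○○○○●●○○○
○○○●○○○○○
○○○●○●○○○
○○○○●○●○○
○○○○○<●○○
k=23  ○○○○○○○○○
○○○○○○○○○
○○○○○○○○○
○○○○●●○○○
○○○●○○○○○
○○○●○●○○○
○○○○●^●○○
○○○○○●●○○
k=24  ○○○○○○○○○
○○○○○○○○○
○○○○○○○○○
○○○○●●○○○
○○○●○○○○○
○○○●○●○○○
○○○○●●>○○
○○○○○●●○○
k=25  ○○○○○○○○○
○○○○○○○○○
○○○○○○○○○
○○○○●●○○○
○○○●○○○○○
○○○●○●^○○
○○○○●●○○○
○○○○○●●○○
k=26  ○○○○○○○○○
○○○○○○○○○
○○○○○○○○○
○○○○●●○○○
○○○●○○○○○
○○○●○●●>○
○○○○●●○○○
○○○○○●●○○
k=27  ○○○○○○○○○
○○○○○○○○○
○○○○○○○○○
○○○○●●○○○
○○○●○○○○○
○○○●○●●●○
○○○○●●○v○
○○○○○●●○○
k=28  ○○○○○○○○○
○○○○○○○○○
○○○○○○○○○
○○○○●●○○○
○○○●○○○○○
○○○●○●●●○
○○○○●●<●○
○○○○○●●○○
k=29  ○○○○○○○○○
○○○○○○○○○
○○○○○○○○○
○○○○●●○○○
○○○●○○○○○
○○○●○●^●○
○○○○●●●●○
○○○○○●●○○
k=30  ○○○○○○○○○
○○○○○○○○○
○○○○○○○○○
○○○○●●○○○
○○○●○○○○○
○○○●○<○●○
○○○○●●●●○
○○○○○●●○○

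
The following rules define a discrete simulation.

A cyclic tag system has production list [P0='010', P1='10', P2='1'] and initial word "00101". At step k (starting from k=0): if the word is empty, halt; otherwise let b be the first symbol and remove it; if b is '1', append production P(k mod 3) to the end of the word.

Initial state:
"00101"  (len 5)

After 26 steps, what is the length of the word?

3

0) "00101"  (len 5)
1) "0101"  (len 4)
2) "101"  (len 3)
3) "011"  (len 3)
4) "11"  (len 2)
5) "110"  (len 3)
6) "101"  (len 3)
7) "01010"  (len 5)
8) "1010"  (len 4)
9) "0101"  (len 4)
10) "101"  (len 3)
11) "0110"  (len 4)
12) "110"  (len 3)
13) "10010"  (len 5)
14) "001010"  (len 6)
15) "01010"  (len 5)
16) "1010"  (len 4)
17) "01010"  (len 5)
18) "1010"  (len 4)
19) "010010"  (len 6)
20) "10010"  (len 5)
21) "00101"  (len 5)
22) "0101"  (len 4)
23) "101"  (len 3)
24) "011"  (len 3)
25) "11"  (len 2)
26) "110"  (len 3)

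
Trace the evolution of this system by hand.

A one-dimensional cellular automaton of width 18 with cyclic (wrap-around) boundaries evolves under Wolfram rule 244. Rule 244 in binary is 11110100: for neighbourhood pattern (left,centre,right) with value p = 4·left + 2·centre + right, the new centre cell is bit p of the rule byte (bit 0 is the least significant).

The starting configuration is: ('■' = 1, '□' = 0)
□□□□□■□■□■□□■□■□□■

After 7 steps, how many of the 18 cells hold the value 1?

gen 0: □□□□□■□■□■□□■□■□□■
gen 1: ■□□□□■■■■■■□■■■■□■
gen 2: ■■□□□□■■■■■■□■■■■□
gen 3: □■■□□□□■■■■■■□■■■■
gen 4: ■□■■□□□□■■■■■■□■■■
gen 5: ■■□■■□□□□■■■■■■□■■
gen 6: ■■■□■■□□□□■■■■■■□■
gen 7: ■■■■□■■□□□□■■■■■■□

12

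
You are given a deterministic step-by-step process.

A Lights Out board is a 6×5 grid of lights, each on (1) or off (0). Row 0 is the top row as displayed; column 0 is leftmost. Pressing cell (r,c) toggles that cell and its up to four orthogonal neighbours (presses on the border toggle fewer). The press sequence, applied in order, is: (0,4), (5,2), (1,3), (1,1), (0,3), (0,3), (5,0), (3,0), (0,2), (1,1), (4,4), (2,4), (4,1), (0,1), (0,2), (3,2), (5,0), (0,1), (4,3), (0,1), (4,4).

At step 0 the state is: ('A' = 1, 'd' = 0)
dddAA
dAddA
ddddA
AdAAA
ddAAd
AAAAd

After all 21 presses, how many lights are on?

t=0: dddAA
dAddA
ddddA
AdAAA
ddAAd
AAAAd
t=1: ddddd
dAddd
ddddA
AdAAA
ddAAd
AAAAd
t=2: ddddd
dAddd
ddddA
AdAAA
dddAd
Adddd
t=3: dddAd
dAAAA
dddAA
AdAAA
dddAd
Adddd
t=4: dAdAd
AddAA
dAdAA
AdAAA
dddAd
Adddd
t=5: dAAdA
AdddA
dAdAA
AdAAA
dddAd
Adddd
t=6: dAdAd
AddAA
dAdAA
AdAAA
dddAd
Adddd
t=7: dAdAd
AddAA
dAdAA
AdAAA
AddAd
dAddd
t=8: dAdAd
AddAA
AAdAA
dAAAA
dddAd
dAddd
t=9: ddAdd
AdAAA
AAdAA
dAAAA
dddAd
dAddd
t=10: dAAdd
dAdAA
AddAA
dAAAA
dddAd
dAddd
t=11: dAAdd
dAdAA
AddAA
dAAAd
ddddA
dAddA
t=12: dAAdd
dAdAd
Adddd
dAAAA
ddddA
dAddA
t=13: dAAdd
dAdAd
Adddd
ddAAA
AAAdA
ddddA
t=14: Adddd
dddAd
Adddd
ddAAA
AAAdA
ddddA
t=15: AAAAd
ddAAd
Adddd
ddAAA
AAAdA
ddddA
t=16: AAAAd
ddAAd
AdAdd
dAddA
AAddA
ddddA
t=17: AAAAd
ddAAd
AdAdd
dAddA
dAddA
AAddA
t=18: dddAd
dAAAd
AdAdd
dAddA
dAddA
AAddA
t=19: dddAd
dAAAd
AdAdd
dAdAA
dAAAd
AAdAA
t=20: AAAAd
ddAAd
AdAdd
dAdAA
dAAAd
AAdAA
t=21: AAAAd
ddAAd
AdAdd
dAdAd
dAAdA
AAdAd

16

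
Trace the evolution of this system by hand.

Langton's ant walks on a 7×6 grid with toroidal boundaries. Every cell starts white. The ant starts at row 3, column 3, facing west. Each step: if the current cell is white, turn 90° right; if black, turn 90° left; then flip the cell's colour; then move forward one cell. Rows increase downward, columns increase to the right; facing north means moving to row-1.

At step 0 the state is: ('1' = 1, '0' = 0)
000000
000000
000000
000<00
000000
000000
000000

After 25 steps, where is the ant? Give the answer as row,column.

4,5

[0] 000000
000000
000000
000<00
000000
000000
000000
[1] 000000
000000
000^00
000100
000000
000000
000000
[2] 000000
000000
0001>0
000100
000000
000000
000000
[3] 000000
000000
000110
0001v0
000000
000000
000000
[4] 000000
000000
000110
000<10
000000
000000
000000
[5] 000000
000000
000110
000010
000v00
000000
000000
[6] 000000
000000
000110
000010
00<100
000000
000000
[7] 000000
000000
000110
00^010
001100
000000
000000
[8] 000000
000000
000110
001>10
001100
000000
000000
[9] 000000
000000
000110
001110
001v00
000000
000000
[10] 000000
000000
000110
001110
0010>0
000000
000000
[11] 000000
000000
000110
001110
001010
0000v0
000000
[12] 000000
000000
000110
001110
001010
000<10
000000
[13] 000000
000000
000110
001110
001^10
000110
000000
[14] 000000
000000
000110
001110
0011>0
000110
000000
[15] 000000
000000
000110
0011^0
001100
000110
000000
[16] 000000
000000
000110
001<00
001100
000110
000000
[17] 000000
000000
000110
001000
001v00
000110
000000
[18] 000000
000000
000110
001000
0010>0
000110
000000
[19] 000000
000000
000110
001000
001010
0001v0
000000
[20] 000000
000000
000110
001000
001010
00010>
000000
[21] 000000
000000
000110
001000
001010
000101
00000v
[22] 000000
000000
000110
001000
001010
000101
0000<1
[23] 000000
000000
000110
001000
001010
0001^1
000011
[24] 000000
000000
000110
001000
001010
00011>
000011
[25] 000000
000000
000110
001000
00101^
000110
000011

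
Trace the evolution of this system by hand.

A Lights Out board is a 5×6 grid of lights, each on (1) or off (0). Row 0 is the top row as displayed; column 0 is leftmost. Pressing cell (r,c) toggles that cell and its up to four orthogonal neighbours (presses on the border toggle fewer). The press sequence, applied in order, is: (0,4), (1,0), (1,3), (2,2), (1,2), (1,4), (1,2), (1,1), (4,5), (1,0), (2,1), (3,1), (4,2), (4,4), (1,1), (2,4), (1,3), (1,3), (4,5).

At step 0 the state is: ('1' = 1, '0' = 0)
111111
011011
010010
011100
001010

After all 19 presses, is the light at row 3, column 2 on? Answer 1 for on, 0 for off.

0

gen 0: 111111
011011
010010
011100
001010
gen 1: 111000
011001
010010
011100
001010
gen 2: 011000
101001
110010
011100
001010
gen 3: 011100
100111
110110
011100
001010
gen 4: 011100
101111
101010
010100
001010
gen 5: 010100
110011
100010
010100
001010
gen 6: 010110
110100
100000
010100
001010
gen 7: 011110
101000
101000
010100
001010
gen 8: 001110
010000
111000
010100
001010
gen 9: 001110
010000
111000
010101
001001
gen 10: 101110
100000
011000
010101
001001
gen 11: 101110
110000
100000
000101
001001
gen 12: 101110
110000
110000
111101
011001
gen 13: 101110
110000
110000
110101
000101
gen 14: 101110
110000
110000
110111
000010
gen 15: 111110
001000
100000
110111
000010
gen 16: 111110
001010
100111
110101
000010
gen 17: 111010
000100
100011
110101
000010
gen 18: 111110
001010
100111
110101
000010
gen 19: 111110
001010
100111
110100
000001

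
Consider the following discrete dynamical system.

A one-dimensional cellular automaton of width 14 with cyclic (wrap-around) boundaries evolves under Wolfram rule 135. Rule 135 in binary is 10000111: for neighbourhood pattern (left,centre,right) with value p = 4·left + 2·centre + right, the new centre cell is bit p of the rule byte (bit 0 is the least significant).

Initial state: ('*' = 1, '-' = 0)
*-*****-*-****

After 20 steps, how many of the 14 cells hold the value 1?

9

k=0  *-*****-*-****
k=1  ---***--*--***
k=2  -**-*--**-*-*-
k=3  *---*-*---*-*-
k=4  *-***-*-***-*-
k=5  *--*--*--*--*-
k=6  *-**-**-**-**-
k=7  *-------------
k=8  *-************
k=9  ---***********
k=10  -**-*********-
k=11  *----*******--
k=12  *-***-*****--*
k=13  ---*---***--*-
k=14  ****-**-*--**-
k=15  -**-----*-*---
k=16  *---*****-*-**
k=17  --**-***--*--*
k=18  -*----*--**-**
k=19  -*-****-*-----
k=20  **--**--*-****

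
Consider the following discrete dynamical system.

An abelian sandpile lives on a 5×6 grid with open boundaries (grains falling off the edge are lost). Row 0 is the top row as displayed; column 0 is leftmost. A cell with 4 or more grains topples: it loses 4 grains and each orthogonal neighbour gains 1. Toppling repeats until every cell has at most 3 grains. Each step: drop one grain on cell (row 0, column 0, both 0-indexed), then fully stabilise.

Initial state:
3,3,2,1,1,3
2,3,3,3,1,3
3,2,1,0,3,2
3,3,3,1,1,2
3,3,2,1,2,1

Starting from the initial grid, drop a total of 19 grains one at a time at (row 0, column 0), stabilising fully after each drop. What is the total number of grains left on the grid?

k=0  3,3,2,1,1,3
2,3,3,3,1,3
3,2,1,0,3,2
3,3,3,1,1,2
3,3,2,1,2,1
k=1  2,2,0,3,1,3
1,3,3,0,2,3
2,2,0,2,3,2
2,3,2,2,1,2
1,2,0,2,2,1
k=2  3,2,0,3,1,3
1,3,3,0,2,3
2,2,0,2,3,2
2,3,2,2,1,2
1,2,0,2,2,1
k=3  0,3,0,3,1,3
2,3,3,0,2,3
2,2,0,2,3,2
2,3,2,2,1,2
1,2,0,2,2,1
k=4  1,3,0,3,1,3
2,3,3,0,2,3
2,2,0,2,3,2
2,3,2,2,1,2
1,2,0,2,2,1
k=5  2,3,0,3,1,3
2,3,3,0,2,3
2,2,0,2,3,2
2,3,2,2,1,2
1,2,0,2,2,1
k=6  3,3,0,3,1,3
2,3,3,0,2,3
2,2,0,2,3,2
2,3,2,2,1,2
1,2,0,2,2,1
k=7  2,1,2,3,1,3
0,2,0,1,2,3
3,3,1,2,3,2
2,3,2,2,1,2
1,2,0,2,2,1
k=8  3,1,2,3,1,3
0,2,0,1,2,3
3,3,1,2,3,2
2,3,2,2,1,2
1,2,0,2,2,1
k=9  0,2,2,3,1,3
1,2,0,1,2,3
3,3,1,2,3,2
2,3,2,2,1,2
1,2,0,2,2,1
k=10  1,2,2,3,1,3
1,2,0,1,2,3
3,3,1,2,3,2
2,3,2,2,1,2
1,2,0,2,2,1
k=11  2,2,2,3,1,3
1,2,0,1,2,3
3,3,1,2,3,2
2,3,2,2,1,2
1,2,0,2,2,1
k=12  3,2,2,3,1,3
1,2,0,1,2,3
3,3,1,2,3,2
2,3,2,2,1,2
1,2,0,2,2,1
k=13  0,3,2,3,1,3
2,2,0,1,2,3
3,3,1,2,3,2
2,3,2,2,1,2
1,2,0,2,2,1
k=14  1,3,2,3,1,3
2,2,0,1,2,3
3,3,1,2,3,2
2,3,2,2,1,2
1,2,0,2,2,1
k=15  2,3,2,3,1,3
2,2,0,1,2,3
3,3,1,2,3,2
2,3,2,2,1,2
1,2,0,2,2,1
k=16  3,3,2,3,1,3
2,2,0,1,2,3
3,3,1,2,3,2
2,3,2,2,1,2
1,2,0,2,2,1
k=17  1,0,3,3,1,3
3,3,0,1,2,3
3,3,1,2,3,2
2,3,2,2,1,2
1,2,0,2,2,1
k=18  2,0,3,3,1,3
3,3,0,1,2,3
3,3,1,2,3,2
2,3,2,2,1,2
1,2,0,2,2,1
k=19  3,0,3,3,1,3
3,3,0,1,2,3
3,3,1,2,3,2
2,3,2,2,1,2
1,2,0,2,2,1

59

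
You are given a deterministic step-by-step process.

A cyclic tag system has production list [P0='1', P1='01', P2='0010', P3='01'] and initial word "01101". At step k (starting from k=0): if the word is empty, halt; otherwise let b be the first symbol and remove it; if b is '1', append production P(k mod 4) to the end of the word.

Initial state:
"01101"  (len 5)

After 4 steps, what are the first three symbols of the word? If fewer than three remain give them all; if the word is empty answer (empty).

k=0  "01101"  (len 5)
k=1  "1101"  (len 4)
k=2  "10101"  (len 5)
k=3  "01010010"  (len 8)
k=4  "1010010"  (len 7)

101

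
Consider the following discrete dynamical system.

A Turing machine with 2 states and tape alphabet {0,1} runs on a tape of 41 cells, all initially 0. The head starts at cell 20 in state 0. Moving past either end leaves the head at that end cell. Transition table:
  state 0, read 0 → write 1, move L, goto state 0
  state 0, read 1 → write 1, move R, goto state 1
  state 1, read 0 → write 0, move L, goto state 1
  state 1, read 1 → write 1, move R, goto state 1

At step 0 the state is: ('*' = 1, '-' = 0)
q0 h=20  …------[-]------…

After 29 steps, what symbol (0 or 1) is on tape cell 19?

gen 0: q0 h=20  …------[-]------…
gen 1: q0 h=19  …------[-]*-----…
gen 2: q0 h=18  …------[-]**----…
gen 3: q0 h=17  …------[-]***---…
gen 4: q0 h=16  …------[-]****--…
gen 5: q0 h=15  …------[-]*****-…
gen 6: q0 h=14  …------[-]******…
gen 7: q0 h=13  …------[-]******…
gen 8: q0 h=12  …------[-]******…
gen 9: q0 h=11  …------[-]******…
gen 10: q0 h=10  …------[-]******…
gen 11: q0 h= 9  …------[-]******…
gen 12: q0 h= 8  …------[-]******…
gen 13: q0 h= 7  …------[-]******…
gen 14: q0 h= 6  |------[-]******…
gen 15: q0 h= 5  |-----[-]******…
gen 16: q0 h= 4  |----[-]******…
gen 17: q0 h= 3  |---[-]******…
gen 18: q0 h= 2  |--[-]******…
gen 19: q0 h= 1  |-[-]******…
gen 20: q0 h= 0  |[-]******…
gen 21: q0 h= 0  |[*]******…
gen 22: q1 h= 1  |*[*]******…
gen 23: q1 h= 2  |**[*]******…
gen 24: q1 h= 3  |***[*]******…
gen 25: q1 h= 4  |****[*]******…
gen 26: q1 h= 5  |*****[*]******…
gen 27: q1 h= 6  |******[*]******…
gen 28: q1 h= 7  …******[*]******…
gen 29: q1 h= 8  …******[*]******…

1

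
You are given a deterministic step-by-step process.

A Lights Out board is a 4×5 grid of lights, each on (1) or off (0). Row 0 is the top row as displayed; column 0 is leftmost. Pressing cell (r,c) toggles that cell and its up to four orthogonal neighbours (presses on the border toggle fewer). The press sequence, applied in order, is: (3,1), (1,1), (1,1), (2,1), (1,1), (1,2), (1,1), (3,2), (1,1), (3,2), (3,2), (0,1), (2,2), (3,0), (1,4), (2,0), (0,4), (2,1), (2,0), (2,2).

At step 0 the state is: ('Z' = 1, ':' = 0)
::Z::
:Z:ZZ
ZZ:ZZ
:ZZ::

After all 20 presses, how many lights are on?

10

t=0: ::Z::
:Z:ZZ
ZZ:ZZ
:ZZ::
t=1: ::Z::
:Z:ZZ
Z::ZZ
Z::::
t=2: :ZZ::
Z:ZZZ
ZZ:ZZ
Z::::
t=3: ::Z::
:Z:ZZ
Z::ZZ
Z::::
t=4: ::Z::
:::ZZ
:ZZZZ
ZZ:::
t=5: :ZZ::
ZZZZZ
::ZZZ
ZZ:::
t=6: :Z:::
Z:::Z
:::ZZ
ZZ:::
t=7: :::::
:ZZ:Z
:Z:ZZ
ZZ:::
t=8: :::::
:ZZ:Z
:ZZZZ
Z:ZZ:
t=9: :Z:::
Z:::Z
::ZZZ
Z:ZZ:
t=10: :Z:::
Z:::Z
:::ZZ
ZZ:::
t=11: :Z:::
Z:::Z
::ZZZ
Z:ZZ:
t=12: Z:Z::
ZZ::Z
::ZZZ
Z:ZZ:
t=13: Z:Z::
ZZZ:Z
:Z::Z
Z::Z:
t=14: Z:Z::
ZZZ:Z
ZZ::Z
:Z:Z:
t=15: Z:Z:Z
ZZZZ:
ZZ:::
:Z:Z:
t=16: Z:Z:Z
:ZZZ:
:::::
ZZ:Z:
t=17: Z:ZZ:
:ZZZZ
:::::
ZZ:Z:
t=18: Z:ZZ:
::ZZZ
ZZZ::
Z::Z:
t=19: Z:ZZ:
Z:ZZZ
::Z::
:::Z:
t=20: Z:ZZ:
Z::ZZ
:Z:Z:
::ZZ:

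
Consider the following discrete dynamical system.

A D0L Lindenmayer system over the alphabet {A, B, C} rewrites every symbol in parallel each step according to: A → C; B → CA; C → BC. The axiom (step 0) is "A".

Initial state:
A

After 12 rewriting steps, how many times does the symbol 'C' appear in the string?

[0] A
[1] C
[2] BC
[3] CABC
[4] BCCCABC
[5] CABCBCBCCCABC
[6] BCCCABCCABCCABCBCBCCCABC
[7] CABCBCBCCCABCBCCCABCBCCCABCCABCCABCBCBCCCABC
[8] BCCCABCCABCCABCBCBCCCABCCABCBCBCCCABCCABCBCBCCCABCBCCCABCBCCCABCCABCCABCBCBCCCABC
[9] CABCBCBCCCABCBCCCABCBCCCABCCABCCABCBCBCCCABCBCCCABCCABCCAB…CCABCBCBCCCABCCABCBCBCCCABCBCCCABCBCCCABCCABCCABCBCBCCCABC  (len 149)
[10] BCCCABCCABCCABCBCBCCCABCCABCBCBCCCABCCABCBCBCCCABCBCCCABCB…CCABCBCBCCCABCCABCBCBCCCABCBCCCABCBCCCABCCABCCABCBCBCCCABC  (len 274)
[11] CABCBCBCCCABCBCCCABCBCCCABCCABCCABCBCBCCCABCBCCCABCCABCCAB…CCABCBCBCCCABCCABCBCBCCCABCBCCCABCBCCCABCCABCCABCBCBCCCABC  (len 504)
[12] BCCCABCCABCCABCBCBCCCABCCABCBCBCCCABCCABCBCBCCCABCBCCCABCB…CCABCBCBCCCABCCABCBCBCCCABCBCCCABCBCCCABCCABCCABCBCBCCCABC  (len 927)

504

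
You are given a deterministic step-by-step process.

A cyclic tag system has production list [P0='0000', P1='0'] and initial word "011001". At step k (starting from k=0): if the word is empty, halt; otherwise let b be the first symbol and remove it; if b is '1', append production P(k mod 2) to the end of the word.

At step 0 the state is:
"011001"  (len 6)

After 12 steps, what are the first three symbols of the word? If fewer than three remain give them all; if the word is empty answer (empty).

(empty)

step 0: "011001"  (len 6)
step 1: "11001"  (len 5)
step 2: "10010"  (len 5)
step 3: "00100000"  (len 8)
step 4: "0100000"  (len 7)
step 5: "100000"  (len 6)
step 6: "000000"  (len 6)
step 7: "00000"  (len 5)
step 8: "0000"  (len 4)
step 9: "000"  (len 3)
step 10: "00"  (len 2)
step 11: "0"  (len 1)
step 12: (halted — word empty)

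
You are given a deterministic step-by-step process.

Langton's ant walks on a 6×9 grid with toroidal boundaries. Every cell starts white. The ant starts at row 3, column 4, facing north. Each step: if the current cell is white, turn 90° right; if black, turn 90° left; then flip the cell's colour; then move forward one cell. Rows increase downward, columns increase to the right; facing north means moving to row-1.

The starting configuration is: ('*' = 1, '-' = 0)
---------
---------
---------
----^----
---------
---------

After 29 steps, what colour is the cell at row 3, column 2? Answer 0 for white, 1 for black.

1

0) ---------
---------
---------
----^----
---------
---------
1) ---------
---------
---------
----*>---
---------
---------
2) ---------
---------
---------
----**---
-----v---
---------
3) ---------
---------
---------
----**---
----<*---
---------
4) ---------
---------
---------
----^*---
----**---
---------
5) ---------
---------
---------
---<-*---
----**---
---------
6) ---------
---------
---^-----
---*-*---
----**---
---------
7) ---------
---------
---*>----
---*-*---
----**---
---------
8) ---------
---------
---**----
---*v*---
----**---
---------
9) ---------
---------
---**----
---<**---
----**---
---------
10) ---------
---------
---**----
----**---
---v**---
---------
11) ---------
---------
---**----
----**---
--<***---
---------
12) ---------
---------
---**----
--^-**---
--****---
---------
13) ---------
---------
---**----
--*>**---
--****---
---------
14) ---------
---------
---**----
--****---
--*v**---
---------
15) ---------
---------
---**----
--****---
--*->*---
---------
16) ---------
---------
---**----
--**^*---
--*--*---
---------
17) ---------
---------
---**----
--*<-*---
--*--*---
---------
18) ---------
---------
---**----
--*--*---
--*v-*---
---------
19) ---------
---------
---**----
--*--*---
--<*-*---
---------
20) ---------
---------
---**----
--*--*---
---*-*---
--v------
21) ---------
---------
---**----
--*--*---
---*-*---
-<*------
22) ---------
---------
---**----
--*--*---
-^-*-*---
-**------
23) ---------
---------
---**----
--*--*---
-*>*-*---
-**------
24) ---------
---------
---**----
--*--*---
-***-*---
-*v------
25) ---------
---------
---**----
--*--*---
-***-*---
-*->-----
26) ---v-----
---------
---**----
--*--*---
-***-*---
-*-*-----
27) --<*-----
---------
---**----
--*--*---
-***-*---
-*-*-----
28) --**-----
---------
---**----
--*--*---
-***-*---
-*^*-----
29) --**-----
---------
---**----
--*--*---
-***-*---
-**>-----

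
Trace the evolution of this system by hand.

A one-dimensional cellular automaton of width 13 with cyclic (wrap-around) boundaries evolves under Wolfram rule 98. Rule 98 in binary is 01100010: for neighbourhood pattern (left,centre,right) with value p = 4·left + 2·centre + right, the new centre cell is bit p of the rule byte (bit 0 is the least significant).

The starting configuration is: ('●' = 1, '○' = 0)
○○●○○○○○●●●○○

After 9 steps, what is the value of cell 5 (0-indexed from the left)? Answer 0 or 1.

0) ○○●○○○○○●●●○○
1) ○●○○○○○●○○●○○
2) ●○○○○○●○○●○○○
3) ○○○○○●○○●○○○●
4) ○○○○●○○●○○○●○
5) ○○○●○○●○○○●○○
6) ○○●○○●○○○●○○○
7) ○●○○●○○○●○○○○
8) ●○○●○○○●○○○○○
9) ○○●○○○●○○○○○●

0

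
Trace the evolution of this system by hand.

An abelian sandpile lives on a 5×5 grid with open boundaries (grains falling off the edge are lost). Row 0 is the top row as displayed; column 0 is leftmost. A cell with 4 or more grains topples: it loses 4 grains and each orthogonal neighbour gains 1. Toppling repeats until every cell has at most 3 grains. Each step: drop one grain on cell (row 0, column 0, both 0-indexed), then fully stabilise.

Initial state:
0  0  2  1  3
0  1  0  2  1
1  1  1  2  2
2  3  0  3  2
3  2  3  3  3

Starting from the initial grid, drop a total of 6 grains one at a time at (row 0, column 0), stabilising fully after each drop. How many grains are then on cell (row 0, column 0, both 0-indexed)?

2

[0] 0  0  2  1  3
0  1  0  2  1
1  1  1  2  2
2  3  0  3  2
3  2  3  3  3
[1] 1  0  2  1  3
0  1  0  2  1
1  1  1  2  2
2  3  0  3  2
3  2  3  3  3
[2] 2  0  2  1  3
0  1  0  2  1
1  1  1  2  2
2  3  0  3  2
3  2  3  3  3
[3] 3  0  2  1  3
0  1  0  2  1
1  1  1  2  2
2  3  0  3  2
3  2  3  3  3
[4] 0  1  2  1  3
1  1  0  2  1
1  1  1  2  2
2  3  0  3  2
3  2  3  3  3
[5] 1  1  2  1  3
1  1  0  2  1
1  1  1  2  2
2  3  0  3  2
3  2  3  3  3
[6] 2  1  2  1  3
1  1  0  2  1
1  1  1  2  2
2  3  0  3  2
3  2  3  3  3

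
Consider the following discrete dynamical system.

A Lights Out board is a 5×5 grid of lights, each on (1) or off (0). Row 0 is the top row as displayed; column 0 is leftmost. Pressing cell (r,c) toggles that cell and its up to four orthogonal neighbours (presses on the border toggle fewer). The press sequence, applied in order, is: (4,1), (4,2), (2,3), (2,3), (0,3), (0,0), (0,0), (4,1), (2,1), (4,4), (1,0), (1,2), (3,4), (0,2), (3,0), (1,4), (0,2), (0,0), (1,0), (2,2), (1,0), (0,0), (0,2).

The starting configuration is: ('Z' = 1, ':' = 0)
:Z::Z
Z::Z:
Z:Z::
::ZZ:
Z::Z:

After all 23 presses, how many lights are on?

t=0: :Z::Z
Z::Z:
Z:Z::
::ZZ:
Z::Z:
t=1: :Z::Z
Z::Z:
Z:Z::
:ZZZ:
:ZZZ:
t=2: :Z::Z
Z::Z:
Z:Z::
:Z:Z:
:::::
t=3: :Z::Z
Z::::
Z::ZZ
:Z:::
:::::
t=4: :Z::Z
Z::Z:
Z:Z::
:Z:Z:
:::::
t=5: :ZZZ:
Z::::
Z:Z::
:Z:Z:
:::::
t=6: Z:ZZ:
:::::
Z:Z::
:Z:Z:
:::::
t=7: :ZZZ:
Z::::
Z:Z::
:Z:Z:
:::::
t=8: :ZZZ:
Z::::
Z:Z::
:::Z:
ZZZ::
t=9: :ZZZ:
ZZ:::
:Z:::
:Z:Z:
ZZZ::
t=10: :ZZZ:
ZZ:::
:Z:::
:Z:ZZ
ZZZZZ
t=11: ZZZZ:
:::::
ZZ:::
:Z:ZZ
ZZZZZ
t=12: ZZ:Z:
:ZZZ:
ZZZ::
:Z:ZZ
ZZZZZ
t=13: ZZ:Z:
:ZZZ:
ZZZ:Z
:Z:::
ZZZZ:
t=14: Z:Z::
:Z:Z:
ZZZ:Z
:Z:::
ZZZZ:
t=15: Z:Z::
:Z:Z:
:ZZ:Z
Z::::
:ZZZ:
t=16: Z:Z:Z
:Z::Z
:ZZ::
Z::::
:ZZZ:
t=17: ZZ:ZZ
:ZZ:Z
:ZZ::
Z::::
:ZZZ:
t=18: :::ZZ
ZZZ:Z
:ZZ::
Z::::
:ZZZ:
t=19: Z::ZZ
::Z:Z
ZZZ::
Z::::
:ZZZ:
t=20: Z::ZZ
::::Z
Z::Z:
Z:Z::
:ZZZ:
t=21: :::ZZ
ZZ::Z
:::Z:
Z:Z::
:ZZZ:
t=22: ZZ:ZZ
:Z::Z
:::Z:
Z:Z::
:ZZZ:
t=23: Z:Z:Z
:ZZ:Z
:::Z:
Z:Z::
:ZZZ:

12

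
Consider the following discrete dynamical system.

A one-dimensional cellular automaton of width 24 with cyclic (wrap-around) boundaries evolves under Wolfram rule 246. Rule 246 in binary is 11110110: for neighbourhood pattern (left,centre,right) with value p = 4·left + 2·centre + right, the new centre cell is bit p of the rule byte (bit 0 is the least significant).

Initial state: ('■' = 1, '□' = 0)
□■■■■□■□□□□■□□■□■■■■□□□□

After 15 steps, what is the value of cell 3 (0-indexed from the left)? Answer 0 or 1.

1

k=0  □■■■■□■□□□□■□□■□■■■■□□□□
k=1  ■□■■■■■■□□■■■■■■□■■■■□□□
k=2  ■■□■■■■■■■□■■■■■■□■■■■□■
k=3  ■■■□■■■■■■■□■■■■■■□■■■■□
k=4  □■■■□■■■■■■■□■■■■■■□■■■■
k=5  ■□■■■□■■■■■■■□■■■■■■□■■■
k=6  ■■□■■■□■■■■■■■□■■■■■■□■■
k=7  ■■■□■■■□■■■■■■■□■■■■■■□■
k=8  ■■■■□■■■□■■■■■■■□■■■■■■□
k=9  □■■■■□■■■□■■■■■■■□■■■■■■
k=10  ■□■■■■□■■■□■■■■■■■□■■■■■
k=11  ■■□■■■■□■■■□■■■■■■■□■■■■
k=12  ■■■□■■■■□■■■□■■■■■■■□■■■
k=13  ■■■■□■■■■□■■■□■■■■■■■□■■
k=14  ■■■■■□■■■■□■■■□■■■■■■■□■
k=15  ■■■■■■□■■■■□■■■□■■■■■■■□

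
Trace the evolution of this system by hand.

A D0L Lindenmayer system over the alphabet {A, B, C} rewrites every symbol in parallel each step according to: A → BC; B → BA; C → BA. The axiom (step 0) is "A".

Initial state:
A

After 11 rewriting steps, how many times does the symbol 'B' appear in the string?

1024

[0] A
[1] BC
[2] BABA
[3] BABCBABC
[4] BABCBABABABCBABA
[5] BABCBABABABCBABCBABCBABABABCBABC
[6] BABCBABABABCBABCBABCBABABABCBABABABCBABABABCBABCBABCBABABABCBABA
[7] BABCBABABABCBABCBABCBABABABCBABABABCBABABABCBABCBABCBABABA…BABABCBABCBABCBABABABCBABABABCBABABABCBABCBABCBABABABCBABC  (len 128)
[8] BABCBABABABCBABCBABCBABABABCBABABABCBABABABCBABCBABCBABABA…BABABCBABCBABCBABABABCBABABABCBABABABCBABCBABCBABABABCBABA  (len 256)
[9] BABCBABABABCBABCBABCBABABABCBABABABCBABABABCBABCBABCBABABA…BABABCBABCBABCBABABABCBABABABCBABABABCBABCBABCBABABABCBABC  (len 512)
[10] BABCBABABABCBABCBABCBABABABCBABABABCBABABABCBABCBABCBABABA…BABABCBABCBABCBABABABCBABABABCBABABABCBABCBABCBABABABCBABA  (len 1024)
[11] BABCBABABABCBABCBABCBABABABCBABABABCBABABABCBABCBABCBABABA…BABABCBABCBABCBABABABCBABABABCBABABABCBABCBABCBABABABCBABC  (len 2048)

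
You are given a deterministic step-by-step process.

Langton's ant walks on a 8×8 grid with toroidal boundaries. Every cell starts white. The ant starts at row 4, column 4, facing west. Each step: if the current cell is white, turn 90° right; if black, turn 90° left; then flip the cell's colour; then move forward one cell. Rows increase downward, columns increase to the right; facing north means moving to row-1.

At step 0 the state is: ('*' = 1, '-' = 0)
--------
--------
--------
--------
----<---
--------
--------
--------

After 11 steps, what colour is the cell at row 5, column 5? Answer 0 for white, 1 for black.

step 0: --------
--------
--------
--------
----<---
--------
--------
--------
step 1: --------
--------
--------
----^---
----*---
--------
--------
--------
step 2: --------
--------
--------
----*>--
----*---
--------
--------
--------
step 3: --------
--------
--------
----**--
----*v--
--------
--------
--------
step 4: --------
--------
--------
----**--
----<*--
--------
--------
--------
step 5: --------
--------
--------
----**--
-----*--
----v---
--------
--------
step 6: --------
--------
--------
----**--
-----*--
---<*---
--------
--------
step 7: --------
--------
--------
----**--
---^-*--
---**---
--------
--------
step 8: --------
--------
--------
----**--
---*>*--
---**---
--------
--------
step 9: --------
--------
--------
----**--
---***--
---*v---
--------
--------
step 10: --------
--------
--------
----**--
---***--
---*->--
--------
--------
step 11: --------
--------
--------
----**--
---***--
---*-*--
-----v--
--------

1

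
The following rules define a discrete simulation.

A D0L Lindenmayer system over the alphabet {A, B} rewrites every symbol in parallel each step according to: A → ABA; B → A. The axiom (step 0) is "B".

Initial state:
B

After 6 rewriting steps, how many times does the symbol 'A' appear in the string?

70

t=0: B
t=1: A
t=2: ABA
t=3: ABAAABA
t=4: ABAAABAABAABAAABA
t=5: ABAAABAABAABAAABAABAAABAABAAABAABAABAAABA
t=6: ABAAABAABAABAAABAABAAABAABAAABAABAABAAABAABAAABAABAABAAABAABAAABAABAABAAABAABAAABAABAAABAABAABAAABA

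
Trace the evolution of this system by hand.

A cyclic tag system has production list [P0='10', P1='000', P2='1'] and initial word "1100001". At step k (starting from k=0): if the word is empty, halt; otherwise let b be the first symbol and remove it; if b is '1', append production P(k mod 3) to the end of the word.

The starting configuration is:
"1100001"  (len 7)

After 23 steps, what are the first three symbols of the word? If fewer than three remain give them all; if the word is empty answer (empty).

gen 0: "1100001"  (len 7)
gen 1: "10000110"  (len 8)
gen 2: "0000110000"  (len 10)
gen 3: "000110000"  (len 9)
gen 4: "00110000"  (len 8)
gen 5: "0110000"  (len 7)
gen 6: "110000"  (len 6)
gen 7: "1000010"  (len 7)
gen 8: "000010000"  (len 9)
gen 9: "00010000"  (len 8)
gen 10: "0010000"  (len 7)
gen 11: "010000"  (len 6)
gen 12: "10000"  (len 5)
gen 13: "000010"  (len 6)
gen 14: "00010"  (len 5)
gen 15: "0010"  (len 4)
gen 16: "010"  (len 3)
gen 17: "10"  (len 2)
gen 18: "01"  (len 2)
gen 19: "1"  (len 1)
gen 20: "000"  (len 3)
gen 21: "00"  (len 2)
gen 22: "0"  (len 1)
gen 23: (halted — word empty)

(empty)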